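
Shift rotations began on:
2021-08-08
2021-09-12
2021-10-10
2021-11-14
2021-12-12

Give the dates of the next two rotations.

These are Sundays at 28- or 35-day spacing (35, 28, 35, 28).
The pattern: 2nd Sunday of the month.
January 2022 — 2nd Sunday is 2022-01-09.
2nd Sunday of February 2022: 2022-02-13.

2022-01-09, 2022-02-13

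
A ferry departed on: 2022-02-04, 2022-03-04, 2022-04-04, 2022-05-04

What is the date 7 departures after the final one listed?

The day-of-month is always 4 (28, 31, 30 days between events).
So this recurs on the 4th of each month.
Next: June 2022 → 2022-06-04.
Next: July 2022 → 2022-07-04.
August 2022: 2022-08-04.
September 2022: 2022-09-04.
October 2022: 2022-10-04.
November 2022: 2022-11-04.
December 2022: 2022-12-04.

2022-12-04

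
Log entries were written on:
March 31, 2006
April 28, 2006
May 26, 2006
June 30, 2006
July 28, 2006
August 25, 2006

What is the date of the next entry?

These are Fridays with 28, 28, 35, 28, 28-day gaps.
Each is the final Friday of its month — March 31, 2006 is past the 28th, so '4th Friday' doesn't fit.
September 2006 ends with Friday September 29, 2006.

September 29, 2006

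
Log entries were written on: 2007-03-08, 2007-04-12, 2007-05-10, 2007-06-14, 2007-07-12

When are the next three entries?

2007-08-09, 2007-09-13, 2007-10-11

Gaps: 35, 28, 35, 28 days — a mix of 28 and 35. Every date is a Thursday.
Each is the 2nd Thursday of its month.
August 2007 — 2nd Thursday is 2007-08-09.
September 2007 — 2nd Thursday is 2007-09-13.
October 2007 — 2nd Thursday is 2007-10-11.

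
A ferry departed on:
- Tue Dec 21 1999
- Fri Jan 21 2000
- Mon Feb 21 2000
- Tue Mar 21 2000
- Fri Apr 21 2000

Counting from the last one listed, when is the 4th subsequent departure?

Mon Aug 21 2000

Each date is the 21st; the gaps (31, 31, 29, 31) track the month lengths.
The rule is the 21st of each month.
Next: May 2000 → Sun May 21 2000.
Next: June 2000 → Wed Jun 21 2000.
July 2000: Fri Jul 21 2000.
August 2000: Mon Aug 21 2000.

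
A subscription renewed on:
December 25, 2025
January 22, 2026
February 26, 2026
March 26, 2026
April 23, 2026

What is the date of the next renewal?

Gaps: 28, 35, 28, 28 days — a mix of 28 and 35. Every date is a Thursday.
Each is the 4th Thursday of its month.
May 2026 — 4th Thursday is May 28, 2026.

May 28, 2026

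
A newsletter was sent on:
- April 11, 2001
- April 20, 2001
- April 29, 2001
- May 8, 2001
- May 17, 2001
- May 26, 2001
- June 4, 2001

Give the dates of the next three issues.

June 13, 2001; June 22, 2001; July 1, 2001

The spacing is 9, 9, 9, 9, 9, 9 days — always 9 days.
June 4, 2001 + 9 days = June 13, 2001.
June 13, 2001 + 9 days = June 22, 2001.
June 22, 2001 + 9 days = July 1, 2001.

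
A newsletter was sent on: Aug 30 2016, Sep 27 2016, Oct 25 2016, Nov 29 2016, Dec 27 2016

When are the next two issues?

Jan 31 2017, Feb 28 2017

Every date is a Tuesday; gaps 28, 28, 35, 28 days.
Each is the last Tuesday of its month (at least one falls on the 29th or later, ruling out '4th Tuesday').
January 2017 ends with Tuesday Jan 31 2017.
Last Tuesday of February 2017: Feb 28 2017.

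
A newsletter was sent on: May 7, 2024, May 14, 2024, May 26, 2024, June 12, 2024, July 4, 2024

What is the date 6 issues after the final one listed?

February 26, 2025

Gaps: 7, 12, 17, 22 days — each gap is 5 larger than the previous one.
Next gap: 27 days. July 4, 2024 + 27 days = July 31, 2024.
Next gap: 32 days. July 31, 2024 + 32 days = September 1, 2024.
Next gap: 37 days. September 1, 2024 + 37 days = October 8, 2024.
Next gap: 42 days. October 8, 2024 + 42 days = November 19, 2024.
Next gap: 47 days. November 19, 2024 + 47 days = January 5, 2025.
Next gap: 52 days. January 5, 2025 + 52 days = February 26, 2025.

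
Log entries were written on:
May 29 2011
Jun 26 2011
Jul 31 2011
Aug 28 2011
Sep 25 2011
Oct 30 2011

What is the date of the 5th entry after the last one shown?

Mar 25 2012

All Sundays; the gaps (28, 35, 28, 28, 35) vary with month length.
This is the last Sunday of each month.
November 2011 ends with Sunday Nov 27 2011.
December 2011 ends with Sunday Dec 25 2011.
Last Sunday of January 2012: Jan 29 2012.
February 2012 ends with Sunday Feb 26 2012.
March 2012 ends with Sunday Mar 25 2012.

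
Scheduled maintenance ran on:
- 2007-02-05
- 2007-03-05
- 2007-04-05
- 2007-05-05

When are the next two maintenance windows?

2007-06-05, 2007-07-05

Each date is the 5th; the gaps (28, 31, 30) track the month lengths.
The rule is the 5th of each month.
Next: June 2007 → 2007-06-05.
July 2007: 2007-07-05.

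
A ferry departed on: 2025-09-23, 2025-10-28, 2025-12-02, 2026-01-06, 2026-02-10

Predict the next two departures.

2026-03-17, 2026-04-21

The spacing is 35, 35, 35, 35 days — always 35 days.
2026-02-10 + 35 days = 2026-03-17.
2026-03-17 + 35 days = 2026-04-21.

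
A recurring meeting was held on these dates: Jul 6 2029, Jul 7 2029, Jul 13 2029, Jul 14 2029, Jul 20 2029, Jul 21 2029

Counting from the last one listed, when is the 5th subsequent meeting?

Aug 10 2029

Gaps: 1, 6, 1, 6, 1 days — not constant, but cyclic with period 2.
The events fall on every Friday and Saturday.
Next Friday: Jul 27 2029.
The following Saturday is Jul 28 2029.
The following Friday is Aug 3 2029.
Next Saturday: Aug 4 2029.
The following Friday is Aug 10 2029.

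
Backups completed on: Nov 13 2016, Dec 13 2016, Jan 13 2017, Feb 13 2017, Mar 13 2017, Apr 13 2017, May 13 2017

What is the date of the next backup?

The day-of-month is always 13 (30, 31, 31, 28, 31, 30 days between events).
So this recurs on the 13th of each month.
June 2017: Jun 13 2017.

Jun 13 2017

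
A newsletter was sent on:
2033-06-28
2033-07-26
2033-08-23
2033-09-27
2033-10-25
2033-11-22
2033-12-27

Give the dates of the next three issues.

2034-01-24, 2034-02-28, 2034-03-28

All dates are Tuesdays, 28, 28, 35, 28, 28, 35 days apart.
Specifically, the 4th Tuesday of each month.
4th Tuesday of January 2034: 2034-01-24.
February 2034 — 4th Tuesday is 2034-02-28.
March 2034 — 4th Tuesday is 2034-03-28.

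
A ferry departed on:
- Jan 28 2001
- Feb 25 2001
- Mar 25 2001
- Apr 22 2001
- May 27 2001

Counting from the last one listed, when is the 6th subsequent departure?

Nov 25 2001

These are Sundays at 28- or 35-day spacing (28, 28, 28, 35).
The pattern: 4th Sunday of the month.
June 2001 — 4th Sunday is Jun 24 2001.
July 2001 — 4th Sunday is Jul 22 2001.
4th Sunday of August 2001: Aug 26 2001.
September 2001 — 4th Sunday is Sep 23 2001.
4th Sunday of October 2001: Oct 28 2001.
November 2001 — 4th Sunday is Nov 25 2001.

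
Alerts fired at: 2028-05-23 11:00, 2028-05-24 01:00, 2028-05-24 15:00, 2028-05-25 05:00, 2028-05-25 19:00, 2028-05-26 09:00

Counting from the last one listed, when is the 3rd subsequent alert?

The interval is a steady 14 hours (14, 14, 14, 14, 14).
2028-05-26 09:00 + 14 h = 2028-05-26 23:00.
2028-05-26 23:00 + 14 h = 2028-05-27 13:00.
2028-05-27 13:00 + 14 h = 2028-05-28 03:00.

2028-05-28 03:00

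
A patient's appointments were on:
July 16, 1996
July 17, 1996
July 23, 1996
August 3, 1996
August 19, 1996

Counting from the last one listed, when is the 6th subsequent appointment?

Gaps: 1, 6, 11, 16 days — each gap is 5 larger than the previous one.
Next gap: 21 days. August 19, 1996 + 21 days = September 9, 1996.
Next gap: 26 days. September 9, 1996 + 26 days = October 5, 1996.
Next gap: 31 days. October 5, 1996 + 31 days = November 5, 1996.
Next gap: 36 days. November 5, 1996 + 36 days = December 11, 1996.
Next gap: 41 days. December 11, 1996 + 41 days = January 21, 1997.
Next gap: 46 days. January 21, 1997 + 46 days = March 8, 1997.

March 8, 1997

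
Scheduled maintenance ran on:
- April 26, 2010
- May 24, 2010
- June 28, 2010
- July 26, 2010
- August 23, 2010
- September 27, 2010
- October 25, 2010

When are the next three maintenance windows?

November 22, 2010; December 27, 2010; January 24, 2011

All dates are Mondays, 28, 35, 28, 28, 35, 28 days apart.
Specifically, the 4th Monday of each month.
4th Monday of November 2010: November 22, 2010.
December 2010 — 4th Monday is December 27, 2010.
January 2011 — 4th Monday is January 24, 2011.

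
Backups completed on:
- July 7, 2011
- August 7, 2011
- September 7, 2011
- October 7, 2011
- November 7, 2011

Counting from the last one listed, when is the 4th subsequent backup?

The day-of-month is always 7 (31, 31, 30, 31 days between events).
So this recurs on the 7th of each month.
Next: December 2011 → December 7, 2011.
Next: January 2012 → January 7, 2012.
Next: February 2012 → February 7, 2012.
March 2012: March 7, 2012.

March 7, 2012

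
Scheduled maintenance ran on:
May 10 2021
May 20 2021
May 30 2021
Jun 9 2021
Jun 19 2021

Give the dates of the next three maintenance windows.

Every event comes 10 days after the last (10, 10, 10, 10).
Jun 19 2021 + 10 days = Jun 29 2021.
Jun 29 2021 + 10 days = Jul 9 2021.
Jul 9 2021 + 10 days = Jul 19 2021.

Jun 29 2021, Jul 9 2021, Jul 19 2021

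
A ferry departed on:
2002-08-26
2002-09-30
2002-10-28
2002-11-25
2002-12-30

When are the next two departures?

All Mondays; the gaps (35, 28, 28, 35) vary with month length.
This is the last Monday of each month.
January 2003 ends with Monday 2003-01-27.
February 2003 ends with Monday 2003-02-24.

2003-01-27, 2003-02-24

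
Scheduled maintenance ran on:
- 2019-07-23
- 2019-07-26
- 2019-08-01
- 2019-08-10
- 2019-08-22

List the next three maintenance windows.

Intervals are 3, 6, 9, 12 days — an arithmetic progression with common difference 3.
Next gap: 15 days. 2019-08-22 + 15 days = 2019-09-06.
Next gap: 18 days. 2019-09-06 + 18 days = 2019-09-24.
Next gap: 21 days. 2019-09-24 + 21 days = 2019-10-15.

2019-09-06, 2019-09-24, 2019-10-15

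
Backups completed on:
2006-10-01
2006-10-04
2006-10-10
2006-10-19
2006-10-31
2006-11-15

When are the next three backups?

2006-12-03, 2006-12-24, 2007-01-17

Gaps: 3, 6, 9, 12, 15 days — each gap is 3 larger than the previous one.
Next gap: 18 days. 2006-11-15 + 18 days = 2006-12-03.
Next gap: 21 days. 2006-12-03 + 21 days = 2006-12-24.
Next gap: 24 days. 2006-12-24 + 24 days = 2007-01-17.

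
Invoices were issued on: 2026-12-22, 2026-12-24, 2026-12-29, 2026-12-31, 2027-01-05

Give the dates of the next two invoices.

2027-01-07, 2027-01-12

Every event lands on a Tuesday or Thursday (gaps cycle 2, 5, 2, 5).
So the schedule is: every Tuesday and Thursday.
The following Thursday is 2027-01-07.
The following Tuesday is 2027-01-12.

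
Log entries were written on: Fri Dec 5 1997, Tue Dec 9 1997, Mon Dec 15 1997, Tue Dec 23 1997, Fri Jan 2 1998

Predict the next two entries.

Gaps: 4, 6, 8, 10 days — each gap is 2 larger than the previous one.
Next gap: 12 days. Fri Jan 2 1998 + 12 days = Wed Jan 14 1998.
Next gap: 14 days. Wed Jan 14 1998 + 14 days = Wed Jan 28 1998.

Wed Jan 14 1998, Wed Jan 28 1998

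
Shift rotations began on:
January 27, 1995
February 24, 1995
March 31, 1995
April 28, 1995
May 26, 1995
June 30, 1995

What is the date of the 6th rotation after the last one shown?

These are Fridays with 28, 35, 28, 28, 35-day gaps.
Each is the final Friday of its month — March 31, 1995 is past the 28th, so '4th Friday' doesn't fit.
Last Friday of July 1995: July 28, 1995.
Last Friday of August 1995: August 25, 1995.
Last Friday of September 1995: September 29, 1995.
Last Friday of October 1995: October 27, 1995.
November 1995 ends with Friday November 24, 1995.
Last Friday of December 1995: December 29, 1995.

December 29, 1995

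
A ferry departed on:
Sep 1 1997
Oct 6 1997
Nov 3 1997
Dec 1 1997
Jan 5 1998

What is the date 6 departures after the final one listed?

Jul 6 1998

These are Mondays at 28- or 35-day spacing (35, 28, 28, 35).
The pattern: 1st Monday of the month.
1st Monday of February 1998: Feb 2 1998.
1st Monday of March 1998: Mar 2 1998.
1st Monday of April 1998: Apr 6 1998.
1st Monday of May 1998: May 4 1998.
1st Monday of June 1998: Jun 1 1998.
July 1998 — 1st Monday is Jul 6 1998.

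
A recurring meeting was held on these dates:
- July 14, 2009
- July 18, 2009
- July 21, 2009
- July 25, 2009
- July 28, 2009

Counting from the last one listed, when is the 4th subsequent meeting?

Gaps: 4, 3, 4, 3 days — not constant, but cyclic with period 2.
The events fall on every Tuesday and Saturday.
Next Saturday: August 1, 2009.
The following Tuesday is August 4, 2009.
Next Saturday: August 8, 2009.
Next Tuesday: August 11, 2009.

August 11, 2009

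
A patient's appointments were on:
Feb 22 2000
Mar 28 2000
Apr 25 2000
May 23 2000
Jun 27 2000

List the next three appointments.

Jul 25 2000, Aug 22 2000, Sep 26 2000

These are Tuesdays at 28- or 35-day spacing (35, 28, 28, 35).
The pattern: 4th Tuesday of the month.
4th Tuesday of July 2000: Jul 25 2000.
August 2000 — 4th Tuesday is Aug 22 2000.
September 2000 — 4th Tuesday is Sep 26 2000.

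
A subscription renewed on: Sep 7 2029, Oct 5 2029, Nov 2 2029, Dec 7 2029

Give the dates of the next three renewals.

Jan 4 2030, Feb 1 2030, Mar 1 2030

All dates are Fridays, 28, 28, 35 days apart.
Specifically, the 1st Friday of each month.
1st Friday of January 2030: Jan 4 2030.
February 2030 — 1st Friday is Feb 1 2030.
1st Friday of March 2030: Mar 1 2030.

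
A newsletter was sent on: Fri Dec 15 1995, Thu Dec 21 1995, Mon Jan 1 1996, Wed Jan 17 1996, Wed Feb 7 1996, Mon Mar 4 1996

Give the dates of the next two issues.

Gaps: 6, 11, 16, 21, 26 days — each gap is 5 larger than the previous one.
Next gap: 31 days. Mon Mar 4 1996 + 31 days = Thu Apr 4 1996.
Next gap: 36 days. Thu Apr 4 1996 + 36 days = Fri May 10 1996.

Thu Apr 4 1996, Fri May 10 1996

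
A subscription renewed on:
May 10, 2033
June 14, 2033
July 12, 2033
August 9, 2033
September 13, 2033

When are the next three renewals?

October 11, 2033; November 8, 2033; December 13, 2033

These are Tuesdays at 28- or 35-day spacing (35, 28, 28, 35).
The pattern: 2nd Tuesday of the month.
October 2033 — 2nd Tuesday is October 11, 2033.
2nd Tuesday of November 2033: November 8, 2033.
2nd Tuesday of December 2033: December 13, 2033.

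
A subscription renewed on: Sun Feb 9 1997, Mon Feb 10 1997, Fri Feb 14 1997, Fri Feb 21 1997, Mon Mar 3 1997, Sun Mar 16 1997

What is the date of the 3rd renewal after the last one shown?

Mon May 12 1997

The spacing grows by 3 each time: 1, 4, 7, 10, 13 days.
Next gap: 16 days. Sun Mar 16 1997 + 16 days = Tue Apr 1 1997.
Next gap: 19 days. Tue Apr 1 1997 + 19 days = Sun Apr 20 1997.
Next gap: 22 days. Sun Apr 20 1997 + 22 days = Mon May 12 1997.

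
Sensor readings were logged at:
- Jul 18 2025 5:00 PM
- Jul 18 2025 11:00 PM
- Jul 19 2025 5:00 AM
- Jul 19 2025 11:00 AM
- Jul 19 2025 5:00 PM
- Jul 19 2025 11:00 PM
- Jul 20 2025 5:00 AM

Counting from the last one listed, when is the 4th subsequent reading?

Spacing: 6, 6, 6, 6, 6, 6 h — constant 6 h.
Jul 20 2025 5:00 AM + 6 h = Jul 20 2025 11:00 AM.
Jul 20 2025 11:00 AM + 6 h = Jul 20 2025 5:00 PM.
Jul 20 2025 5:00 PM + 6 h = Jul 20 2025 11:00 PM.
Jul 20 2025 11:00 PM + 6 h = Jul 21 2025 5:00 AM.

Jul 21 2025 5:00 AM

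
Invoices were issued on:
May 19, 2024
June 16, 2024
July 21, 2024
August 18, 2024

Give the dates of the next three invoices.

September 15, 2024; October 20, 2024; November 17, 2024

All dates are Sundays, 28, 35, 28 days apart.
Specifically, the 3rd Sunday of each month.
3rd Sunday of September 2024: September 15, 2024.
October 2024 — 3rd Sunday is October 20, 2024.
November 2024 — 3rd Sunday is November 17, 2024.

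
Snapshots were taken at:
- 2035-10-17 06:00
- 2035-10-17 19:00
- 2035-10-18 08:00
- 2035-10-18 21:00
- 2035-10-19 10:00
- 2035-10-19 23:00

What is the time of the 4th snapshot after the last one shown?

The interval is a steady 13 hours (13, 13, 13, 13, 13).
2035-10-19 23:00 + 13 h = 2035-10-20 12:00.
2035-10-20 12:00 + 13 h = 2035-10-21 01:00.
2035-10-21 01:00 + 13 h = 2035-10-21 14:00.
2035-10-21 14:00 + 13 h = 2035-10-22 03:00.

2035-10-22 03:00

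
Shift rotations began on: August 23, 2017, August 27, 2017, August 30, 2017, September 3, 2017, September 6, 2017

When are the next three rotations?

Every event lands on a Wednesday or Sunday (gaps cycle 4, 3, 4, 3).
So the schedule is: every Wednesday and Sunday.
Next Sunday: September 10, 2017.
The following Wednesday is September 13, 2017.
Next Sunday: September 17, 2017.

September 10, 2017; September 13, 2017; September 17, 2017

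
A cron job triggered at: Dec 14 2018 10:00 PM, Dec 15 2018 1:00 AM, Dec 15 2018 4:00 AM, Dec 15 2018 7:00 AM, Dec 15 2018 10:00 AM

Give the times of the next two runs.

Dec 15 2018 1:00 PM, Dec 15 2018 4:00 PM

Spacing: 3, 3, 3, 3 h — constant 3 h.
Dec 15 2018 10:00 AM + 3 h = Dec 15 2018 1:00 PM.
Dec 15 2018 1:00 PM + 3 h = Dec 15 2018 4:00 PM.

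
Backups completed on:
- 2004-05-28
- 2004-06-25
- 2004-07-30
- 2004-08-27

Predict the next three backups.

These are Fridays with 28, 35, 28-day gaps.
Each is the final Friday of its month — 2004-07-30 is past the 28th, so '4th Friday' doesn't fit.
Last Friday of September 2004: 2004-09-24.
Last Friday of October 2004: 2004-10-29.
November 2004 ends with Friday 2004-11-26.

2004-09-24, 2004-10-29, 2004-11-26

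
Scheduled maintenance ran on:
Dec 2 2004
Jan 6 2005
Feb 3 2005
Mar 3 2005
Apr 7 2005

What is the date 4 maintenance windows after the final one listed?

Aug 4 2005

Gaps: 35, 28, 28, 35 days — a mix of 28 and 35. Every date is a Thursday.
Each is the 1st Thursday of its month.
May 2005 — 1st Thursday is May 5 2005.
1st Thursday of June 2005: Jun 2 2005.
1st Thursday of July 2005: Jul 7 2005.
August 2005 — 1st Thursday is Aug 4 2005.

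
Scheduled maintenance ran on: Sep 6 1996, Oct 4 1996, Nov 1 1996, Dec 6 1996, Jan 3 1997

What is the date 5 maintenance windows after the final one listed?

All dates are Fridays, 28, 28, 35, 28 days apart.
Specifically, the 1st Friday of each month.
1st Friday of February 1997: Feb 7 1997.
1st Friday of March 1997: Mar 7 1997.
1st Friday of April 1997: Apr 4 1997.
1st Friday of May 1997: May 2 1997.
June 1997 — 1st Friday is Jun 6 1997.

Jun 6 1997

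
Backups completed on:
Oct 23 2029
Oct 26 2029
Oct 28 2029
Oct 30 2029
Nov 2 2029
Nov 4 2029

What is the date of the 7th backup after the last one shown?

The gap pattern 3, 2, 2, 3, 2 repeats every 3 events.
These are the Tuesdays, Fridays and Sundays of each week.
The following Tuesday is Nov 6 2029.
Next Friday: Nov 9 2029.
The following Sunday is Nov 11 2029.
The following Tuesday is Nov 13 2029.
Next Friday: Nov 16 2029.
Next Sunday: Nov 18 2029.
The following Tuesday is Nov 20 2029.

Nov 20 2029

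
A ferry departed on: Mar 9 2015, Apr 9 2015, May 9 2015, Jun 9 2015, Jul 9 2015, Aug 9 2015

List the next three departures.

The day-of-month is always 9 (31, 30, 31, 30, 31 days between events).
So this recurs on the 9th of each month.
Next: September 2015 → Sep 9 2015.
October 2015: Oct 9 2015.
Next: November 2015 → Nov 9 2015.

Sep 9 2015, Oct 9 2015, Nov 9 2015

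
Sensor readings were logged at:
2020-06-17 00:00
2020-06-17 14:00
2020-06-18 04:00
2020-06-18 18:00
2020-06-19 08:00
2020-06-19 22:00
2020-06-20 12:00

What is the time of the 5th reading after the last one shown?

Gaps: 14, 14, 14, 14, 14, 14 hours — each event is 14 hours after the previous one.
2020-06-20 12:00 + 14 h = 2020-06-21 02:00.
2020-06-21 02:00 + 14 h = 2020-06-21 16:00.
2020-06-21 16:00 + 14 h = 2020-06-22 06:00.
2020-06-22 06:00 + 14 h = 2020-06-22 20:00.
2020-06-22 20:00 + 14 h = 2020-06-23 10:00.

2020-06-23 10:00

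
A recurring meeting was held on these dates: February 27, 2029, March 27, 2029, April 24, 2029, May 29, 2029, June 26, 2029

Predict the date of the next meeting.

July 31, 2029

All Tuesdays; the gaps (28, 28, 35, 28) vary with month length.
This is the last Tuesday of each month.
Last Tuesday of July 2029: July 31, 2029.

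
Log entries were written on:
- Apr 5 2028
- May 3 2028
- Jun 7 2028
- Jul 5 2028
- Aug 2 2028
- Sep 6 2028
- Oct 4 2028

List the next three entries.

These are Wednesdays at 28- or 35-day spacing (28, 35, 28, 28, 35, 28).
The pattern: 1st Wednesday of the month.
November 2028 — 1st Wednesday is Nov 1 2028.
December 2028 — 1st Wednesday is Dec 6 2028.
1st Wednesday of January 2029: Jan 3 2029.

Nov 1 2028, Dec 6 2028, Jan 3 2029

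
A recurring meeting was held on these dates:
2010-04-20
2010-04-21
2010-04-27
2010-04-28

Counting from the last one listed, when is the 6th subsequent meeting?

The gap pattern 1, 6, 1 repeats every 2 events.
These are the Tuesdays and Wednesdays of each week.
The following Tuesday is 2010-05-04.
The following Wednesday is 2010-05-05.
The following Tuesday is 2010-05-11.
Next Wednesday: 2010-05-12.
Next Tuesday: 2010-05-18.
Next Wednesday: 2010-05-19.

2010-05-19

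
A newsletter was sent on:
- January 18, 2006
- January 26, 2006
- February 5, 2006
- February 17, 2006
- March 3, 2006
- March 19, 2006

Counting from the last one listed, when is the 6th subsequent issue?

August 4, 2006

Gaps: 8, 10, 12, 14, 16 days — each gap is 2 larger than the previous one.
Next gap: 18 days. March 19, 2006 + 18 days = April 6, 2006.
Next gap: 20 days. April 6, 2006 + 20 days = April 26, 2006.
Next gap: 22 days. April 26, 2006 + 22 days = May 18, 2006.
Next gap: 24 days. May 18, 2006 + 24 days = June 11, 2006.
Next gap: 26 days. June 11, 2006 + 26 days = July 7, 2006.
Next gap: 28 days. July 7, 2006 + 28 days = August 4, 2006.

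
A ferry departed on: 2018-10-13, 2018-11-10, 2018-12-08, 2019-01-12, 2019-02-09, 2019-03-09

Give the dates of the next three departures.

2019-04-13, 2019-05-11, 2019-06-08

All dates are Saturdays, 28, 28, 35, 28, 28 days apart.
Specifically, the 2nd Saturday of each month.
April 2019 — 2nd Saturday is 2019-04-13.
2nd Saturday of May 2019: 2019-05-11.
June 2019 — 2nd Saturday is 2019-06-08.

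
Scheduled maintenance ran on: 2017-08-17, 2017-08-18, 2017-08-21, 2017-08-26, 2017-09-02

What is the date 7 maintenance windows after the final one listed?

2017-12-16

Intervals are 1, 3, 5, 7 days — an arithmetic progression with common difference 2.
Next gap: 9 days. 2017-09-02 + 9 days = 2017-09-11.
Next gap: 11 days. 2017-09-11 + 11 days = 2017-09-22.
Next gap: 13 days. 2017-09-22 + 13 days = 2017-10-05.
Next gap: 15 days. 2017-10-05 + 15 days = 2017-10-20.
Next gap: 17 days. 2017-10-20 + 17 days = 2017-11-06.
Next gap: 19 days. 2017-11-06 + 19 days = 2017-11-25.
Next gap: 21 days. 2017-11-25 + 21 days = 2017-12-16.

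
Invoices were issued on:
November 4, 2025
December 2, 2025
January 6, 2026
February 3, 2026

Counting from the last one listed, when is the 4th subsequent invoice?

Gaps: 28, 35, 28 days — a mix of 28 and 35. Every date is a Tuesday.
Each is the 1st Tuesday of its month.
March 2026 — 1st Tuesday is March 3, 2026.
April 2026 — 1st Tuesday is April 7, 2026.
1st Tuesday of May 2026: May 5, 2026.
1st Tuesday of June 2026: June 2, 2026.

June 2, 2026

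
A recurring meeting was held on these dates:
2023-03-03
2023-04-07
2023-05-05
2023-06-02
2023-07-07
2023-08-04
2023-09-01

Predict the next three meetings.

2023-10-06, 2023-11-03, 2023-12-01

All dates are Fridays, 35, 28, 28, 35, 28, 28 days apart.
Specifically, the 1st Friday of each month.
October 2023 — 1st Friday is 2023-10-06.
November 2023 — 1st Friday is 2023-11-03.
December 2023 — 1st Friday is 2023-12-01.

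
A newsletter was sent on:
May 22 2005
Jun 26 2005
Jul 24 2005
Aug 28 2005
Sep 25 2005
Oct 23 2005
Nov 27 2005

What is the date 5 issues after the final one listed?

Apr 23 2006

These are Sundays at 28- or 35-day spacing (35, 28, 35, 28, 28, 35).
The pattern: 4th Sunday of the month.
4th Sunday of December 2005: Dec 25 2005.
January 2006 — 4th Sunday is Jan 22 2006.
4th Sunday of February 2006: Feb 26 2006.
4th Sunday of March 2006: Mar 26 2006.
April 2006 — 4th Sunday is Apr 23 2006.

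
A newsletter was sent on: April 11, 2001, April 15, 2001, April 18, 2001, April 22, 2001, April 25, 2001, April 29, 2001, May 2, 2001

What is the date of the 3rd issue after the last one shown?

May 13, 2001

The gap pattern 4, 3, 4, 3, 4, 3 repeats every 2 events.
These are the Wednesdays and Sundays of each week.
The following Sunday is May 6, 2001.
Next Wednesday: May 9, 2001.
The following Sunday is May 13, 2001.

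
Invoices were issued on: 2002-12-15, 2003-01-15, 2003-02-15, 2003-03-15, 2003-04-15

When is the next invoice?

The day-of-month is always 15 (31, 31, 28, 31 days between events).
So this recurs on the 15th of each month.
Next: May 2003 → 2003-05-15.

2003-05-15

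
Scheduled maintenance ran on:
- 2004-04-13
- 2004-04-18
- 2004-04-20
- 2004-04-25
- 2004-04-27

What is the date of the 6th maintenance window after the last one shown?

2004-05-18

The gap pattern 5, 2, 5, 2 repeats every 2 events.
These are the Tuesdays and Sundays of each week.
Next Sunday: 2004-05-02.
The following Tuesday is 2004-05-04.
The following Sunday is 2004-05-09.
Next Tuesday: 2004-05-11.
The following Sunday is 2004-05-16.
The following Tuesday is 2004-05-18.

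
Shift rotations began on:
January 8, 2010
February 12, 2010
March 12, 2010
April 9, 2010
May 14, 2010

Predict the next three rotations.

All dates are Fridays, 35, 28, 28, 35 days apart.
Specifically, the 2nd Friday of each month.
2nd Friday of June 2010: June 11, 2010.
2nd Friday of July 2010: July 9, 2010.
August 2010 — 2nd Friday is August 13, 2010.

June 11, 2010; July 9, 2010; August 13, 2010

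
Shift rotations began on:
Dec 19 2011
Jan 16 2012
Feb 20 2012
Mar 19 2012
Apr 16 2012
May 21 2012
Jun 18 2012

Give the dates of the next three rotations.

Jul 16 2012, Aug 20 2012, Sep 17 2012

All dates are Mondays, 28, 35, 28, 28, 35, 28 days apart.
Specifically, the 3rd Monday of each month.
3rd Monday of July 2012: Jul 16 2012.
August 2012 — 3rd Monday is Aug 20 2012.
September 2012 — 3rd Monday is Sep 17 2012.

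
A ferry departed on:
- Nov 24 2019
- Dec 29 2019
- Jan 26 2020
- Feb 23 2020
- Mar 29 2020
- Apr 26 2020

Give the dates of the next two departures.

May 31 2020, Jun 28 2020

Every date is a Sunday; gaps 35, 28, 28, 35, 28 days.
Each is the last Sunday of its month (at least one falls on the 29th or later, ruling out '4th Sunday').
Last Sunday of May 2020: May 31 2020.
Last Sunday of June 2020: Jun 28 2020.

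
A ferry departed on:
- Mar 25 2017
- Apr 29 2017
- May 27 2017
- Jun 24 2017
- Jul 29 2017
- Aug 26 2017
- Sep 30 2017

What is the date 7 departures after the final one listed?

Apr 28 2018

These are Saturdays with 35, 28, 28, 35, 28, 35-day gaps.
Each is the final Saturday of its month — Apr 29 2017 is past the 28th, so '4th Saturday' doesn't fit.
October 2017 ends with Saturday Oct 28 2017.
Last Saturday of November 2017: Nov 25 2017.
December 2017 ends with Saturday Dec 30 2017.
Last Saturday of January 2018: Jan 27 2018.
Last Saturday of February 2018: Feb 24 2018.
March 2018 ends with Saturday Mar 31 2018.
April 2018 ends with Saturday Apr 28 2018.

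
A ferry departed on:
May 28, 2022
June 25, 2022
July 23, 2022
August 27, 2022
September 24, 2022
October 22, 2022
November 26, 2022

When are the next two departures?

December 24, 2022; January 28, 2023

Gaps: 28, 28, 35, 28, 28, 35 days — a mix of 28 and 35. Every date is a Saturday.
Each is the 4th Saturday of its month.
December 2022 — 4th Saturday is December 24, 2022.
January 2023 — 4th Saturday is January 28, 2023.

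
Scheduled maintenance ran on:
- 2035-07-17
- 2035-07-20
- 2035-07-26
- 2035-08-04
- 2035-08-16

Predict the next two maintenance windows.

2035-08-31, 2035-09-18

Intervals are 3, 6, 9, 12 days — an arithmetic progression with common difference 3.
Next gap: 15 days. 2035-08-16 + 15 days = 2035-08-31.
Next gap: 18 days. 2035-08-31 + 18 days = 2035-09-18.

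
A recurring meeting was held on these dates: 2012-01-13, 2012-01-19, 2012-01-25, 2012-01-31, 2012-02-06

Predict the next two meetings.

2012-02-12, 2012-02-18

Every event comes 6 days after the last (6, 6, 6, 6).
2012-02-06 + 6 days = 2012-02-12.
2012-02-12 + 6 days = 2012-02-18.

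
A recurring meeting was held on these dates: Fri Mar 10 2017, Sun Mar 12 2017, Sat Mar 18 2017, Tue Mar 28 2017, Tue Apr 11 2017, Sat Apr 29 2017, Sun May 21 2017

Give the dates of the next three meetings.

Fri Jun 16 2017, Sun Jul 16 2017, Sat Aug 19 2017

Gaps: 2, 6, 10, 14, 18, 22 days — each gap is 4 larger than the previous one.
Next gap: 26 days. Sun May 21 2017 + 26 days = Fri Jun 16 2017.
Next gap: 30 days. Fri Jun 16 2017 + 30 days = Sun Jul 16 2017.
Next gap: 34 days. Sun Jul 16 2017 + 34 days = Sat Aug 19 2017.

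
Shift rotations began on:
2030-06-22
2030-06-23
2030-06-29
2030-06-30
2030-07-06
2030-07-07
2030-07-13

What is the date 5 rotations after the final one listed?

The gap pattern 1, 6, 1, 6, 1, 6 repeats every 2 events.
These are the Saturdays and Sundays of each week.
The following Sunday is 2030-07-14.
The following Saturday is 2030-07-20.
Next Sunday: 2030-07-21.
Next Saturday: 2030-07-27.
The following Sunday is 2030-07-28.

2030-07-28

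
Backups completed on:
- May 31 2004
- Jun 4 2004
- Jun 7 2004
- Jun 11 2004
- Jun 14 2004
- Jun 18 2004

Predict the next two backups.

Jun 21 2004, Jun 25 2004

Every event lands on a Monday or Friday (gaps cycle 4, 3, 4, 3, 4).
So the schedule is: every Monday and Friday.
The following Monday is Jun 21 2004.
Next Friday: Jun 25 2004.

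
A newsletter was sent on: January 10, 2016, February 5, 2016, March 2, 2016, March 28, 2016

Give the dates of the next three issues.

Every event comes 26 days after the last (26, 26, 26).
March 28, 2016 + 26 days = April 23, 2016.
April 23, 2016 + 26 days = May 19, 2016.
May 19, 2016 + 26 days = June 14, 2016.

April 23, 2016; May 19, 2016; June 14, 2016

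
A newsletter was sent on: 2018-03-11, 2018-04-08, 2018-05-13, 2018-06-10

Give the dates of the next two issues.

2018-07-08, 2018-08-12

All dates are Sundays, 28, 35, 28 days apart.
Specifically, the 2nd Sunday of each month.
2nd Sunday of July 2018: 2018-07-08.
2nd Sunday of August 2018: 2018-08-12.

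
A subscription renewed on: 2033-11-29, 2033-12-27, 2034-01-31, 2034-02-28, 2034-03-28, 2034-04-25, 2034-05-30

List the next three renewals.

2034-06-27, 2034-07-25, 2034-08-29

Every date is a Tuesday; gaps 28, 35, 28, 28, 28, 35 days.
Each is the last Tuesday of its month (at least one falls on the 29th or later, ruling out '4th Tuesday').
June 2034 ends with Tuesday 2034-06-27.
Last Tuesday of July 2034: 2034-07-25.
August 2034 ends with Tuesday 2034-08-29.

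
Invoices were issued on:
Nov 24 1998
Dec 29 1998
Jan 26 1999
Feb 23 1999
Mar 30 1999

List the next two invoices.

Apr 27 1999, May 25 1999

Every date is a Tuesday; gaps 35, 28, 28, 35 days.
Each is the last Tuesday of its month (at least one falls on the 29th or later, ruling out '4th Tuesday').
April 1999 ends with Tuesday Apr 27 1999.
Last Tuesday of May 1999: May 25 1999.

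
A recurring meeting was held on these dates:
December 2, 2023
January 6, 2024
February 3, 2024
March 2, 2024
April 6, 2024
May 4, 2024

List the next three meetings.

June 1, 2024; July 6, 2024; August 3, 2024

These are Saturdays at 28- or 35-day spacing (35, 28, 28, 35, 28).
The pattern: 1st Saturday of the month.
1st Saturday of June 2024: June 1, 2024.
July 2024 — 1st Saturday is July 6, 2024.
August 2024 — 1st Saturday is August 3, 2024.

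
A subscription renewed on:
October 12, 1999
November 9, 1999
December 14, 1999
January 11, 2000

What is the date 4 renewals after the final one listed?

May 9, 2000

Gaps: 28, 35, 28 days — a mix of 28 and 35. Every date is a Tuesday.
Each is the 2nd Tuesday of its month.
February 2000 — 2nd Tuesday is February 8, 2000.
March 2000 — 2nd Tuesday is March 14, 2000.
2nd Tuesday of April 2000: April 11, 2000.
2nd Tuesday of May 2000: May 9, 2000.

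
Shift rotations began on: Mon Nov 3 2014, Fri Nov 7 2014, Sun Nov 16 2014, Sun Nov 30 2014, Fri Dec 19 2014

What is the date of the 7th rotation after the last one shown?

Fri Sep 18 2015

Intervals are 4, 9, 14, 19 days — an arithmetic progression with common difference 5.
Next gap: 24 days. Fri Dec 19 2014 + 24 days = Mon Jan 12 2015.
Next gap: 29 days. Mon Jan 12 2015 + 29 days = Tue Feb 10 2015.
Next gap: 34 days. Tue Feb 10 2015 + 34 days = Mon Mar 16 2015.
Next gap: 39 days. Mon Mar 16 2015 + 39 days = Fri Apr 24 2015.
Next gap: 44 days. Fri Apr 24 2015 + 44 days = Sun Jun 7 2015.
Next gap: 49 days. Sun Jun 7 2015 + 49 days = Sun Jul 26 2015.
Next gap: 54 days. Sun Jul 26 2015 + 54 days = Fri Sep 18 2015.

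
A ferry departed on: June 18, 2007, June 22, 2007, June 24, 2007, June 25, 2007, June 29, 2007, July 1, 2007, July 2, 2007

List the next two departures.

July 6, 2007; July 8, 2007

Every event lands on a Monday or Friday or Sunday (gaps cycle 4, 2, 1, 4, 2, 1).
So the schedule is: every Monday, Friday and Sunday.
Next Friday: July 6, 2007.
The following Sunday is July 8, 2007.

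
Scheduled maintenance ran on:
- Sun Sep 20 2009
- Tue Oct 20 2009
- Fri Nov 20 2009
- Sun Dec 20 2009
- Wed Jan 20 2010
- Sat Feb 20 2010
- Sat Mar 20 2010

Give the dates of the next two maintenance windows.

The day-of-month is always 20 (30, 31, 30, 31, 31, 28 days between events).
So this recurs on the 20th of each month.
April 2010: Tue Apr 20 2010.
May 2010: Thu May 20 2010.

Tue Apr 20 2010, Thu May 20 2010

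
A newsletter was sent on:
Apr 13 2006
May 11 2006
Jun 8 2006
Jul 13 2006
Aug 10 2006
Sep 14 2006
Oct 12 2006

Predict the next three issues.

Nov 9 2006, Dec 14 2006, Jan 11 2007

Gaps: 28, 28, 35, 28, 35, 28 days — a mix of 28 and 35. Every date is a Thursday.
Each is the 2nd Thursday of its month.
November 2006 — 2nd Thursday is Nov 9 2006.
December 2006 — 2nd Thursday is Dec 14 2006.
January 2007 — 2nd Thursday is Jan 11 2007.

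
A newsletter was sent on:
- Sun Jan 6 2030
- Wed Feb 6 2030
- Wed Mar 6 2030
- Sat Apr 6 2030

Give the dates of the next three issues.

Each date is the 6th; the gaps (31, 28, 31) track the month lengths.
The rule is the 6th of each month.
Next: May 2030 → Mon May 6 2030.
June 2030: Thu Jun 6 2030.
Next: July 2030 → Sat Jul 6 2030.

Mon May 6 2030, Thu Jun 6 2030, Sat Jul 6 2030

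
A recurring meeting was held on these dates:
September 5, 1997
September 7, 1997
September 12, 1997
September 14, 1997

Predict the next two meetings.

September 19, 1997; September 21, 1997

Gaps: 2, 5, 2 days — not constant, but cyclic with period 2.
The events fall on every Friday and Sunday.
Next Friday: September 19, 1997.
The following Sunday is September 21, 1997.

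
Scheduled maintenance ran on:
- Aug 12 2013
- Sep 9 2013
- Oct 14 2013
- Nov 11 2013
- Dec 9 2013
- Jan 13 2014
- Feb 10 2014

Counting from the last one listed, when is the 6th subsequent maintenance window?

Aug 11 2014

All dates are Mondays, 28, 35, 28, 28, 35, 28 days apart.
Specifically, the 2nd Monday of each month.
2nd Monday of March 2014: Mar 10 2014.
2nd Monday of April 2014: Apr 14 2014.
2nd Monday of May 2014: May 12 2014.
2nd Monday of June 2014: Jun 9 2014.
July 2014 — 2nd Monday is Jul 14 2014.
2nd Monday of August 2014: Aug 11 2014.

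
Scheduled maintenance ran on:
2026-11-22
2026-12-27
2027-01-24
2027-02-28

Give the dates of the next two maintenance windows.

2027-03-28, 2027-04-25

These are Sundays at 28- or 35-day spacing (35, 28, 35).
The pattern: 4th Sunday of the month.
March 2027 — 4th Sunday is 2027-03-28.
April 2027 — 4th Sunday is 2027-04-25.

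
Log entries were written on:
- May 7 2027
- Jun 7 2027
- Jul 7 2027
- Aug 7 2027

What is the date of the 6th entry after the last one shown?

Gaps: 31, 30, 31 days — not constant. Every event is on the 7th of the month.
Pattern: the 7th of each month.
Next: September 2027 → Sep 7 2027.
October 2027: Oct 7 2027.
Next: November 2027 → Nov 7 2027.
Next: December 2027 → Dec 7 2027.
Next: January 2028 → Jan 7 2028.
Next: February 2028 → Feb 7 2028.

Feb 7 2028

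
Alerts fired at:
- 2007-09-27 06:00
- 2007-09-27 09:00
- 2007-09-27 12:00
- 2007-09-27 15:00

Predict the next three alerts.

2007-09-27 18:00, 2007-09-27 21:00, 2007-09-28 00:00

The interval is a steady 3 hours (3, 3, 3).
2007-09-27 15:00 + 3 h = 2007-09-27 18:00.
2007-09-27 18:00 + 3 h = 2007-09-27 21:00.
2007-09-27 21:00 + 3 h = 2007-09-28 00:00.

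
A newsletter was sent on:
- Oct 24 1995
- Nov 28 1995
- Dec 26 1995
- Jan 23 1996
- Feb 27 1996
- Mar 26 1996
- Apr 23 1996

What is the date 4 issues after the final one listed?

Aug 27 1996

All dates are Tuesdays, 35, 28, 28, 35, 28, 28 days apart.
Specifically, the 4th Tuesday of each month.
May 1996 — 4th Tuesday is May 28 1996.
4th Tuesday of June 1996: Jun 25 1996.
July 1996 — 4th Tuesday is Jul 23 1996.
4th Tuesday of August 1996: Aug 27 1996.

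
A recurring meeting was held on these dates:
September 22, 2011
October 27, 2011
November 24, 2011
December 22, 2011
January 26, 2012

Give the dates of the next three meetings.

All dates are Thursdays, 35, 28, 28, 35 days apart.
Specifically, the 4th Thursday of each month.
4th Thursday of February 2012: February 23, 2012.
4th Thursday of March 2012: March 22, 2012.
April 2012 — 4th Thursday is April 26, 2012.

February 23, 2012; March 22, 2012; April 26, 2012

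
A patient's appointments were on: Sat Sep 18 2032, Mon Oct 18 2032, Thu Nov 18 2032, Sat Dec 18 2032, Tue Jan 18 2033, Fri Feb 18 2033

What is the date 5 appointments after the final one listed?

Mon Jul 18 2033

Each date is the 18th; the gaps (30, 31, 30, 31, 31) track the month lengths.
The rule is the 18th of each month.
Next: March 2033 → Fri Mar 18 2033.
Next: April 2033 → Mon Apr 18 2033.
Next: May 2033 → Wed May 18 2033.
Next: June 2033 → Sat Jun 18 2033.
Next: July 2033 → Mon Jul 18 2033.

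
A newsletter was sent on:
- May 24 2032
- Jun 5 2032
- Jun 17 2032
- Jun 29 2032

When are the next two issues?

The spacing is 12, 12, 12 days — always 12 days.
Jun 29 2032 + 12 days = Jul 11 2032.
Jul 11 2032 + 12 days = Jul 23 2032.

Jul 11 2032, Jul 23 2032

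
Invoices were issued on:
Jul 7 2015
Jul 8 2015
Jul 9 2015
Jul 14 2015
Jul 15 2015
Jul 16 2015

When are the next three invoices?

Every event lands on a Tuesday or Wednesday or Thursday (gaps cycle 1, 1, 5, 1, 1).
So the schedule is: every Tuesday, Wednesday and Thursday.
The following Tuesday is Jul 21 2015.
The following Wednesday is Jul 22 2015.
Next Thursday: Jul 23 2015.

Jul 21 2015, Jul 22 2015, Jul 23 2015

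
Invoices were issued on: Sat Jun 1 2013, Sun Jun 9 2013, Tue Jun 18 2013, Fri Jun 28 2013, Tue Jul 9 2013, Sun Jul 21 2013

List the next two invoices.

Gaps: 8, 9, 10, 11, 12 days — each gap is 1 larger than the previous one.
Next gap: 13 days. Sun Jul 21 2013 + 13 days = Sat Aug 3 2013.
Next gap: 14 days. Sat Aug 3 2013 + 14 days = Sat Aug 17 2013.

Sat Aug 3 2013, Sat Aug 17 2013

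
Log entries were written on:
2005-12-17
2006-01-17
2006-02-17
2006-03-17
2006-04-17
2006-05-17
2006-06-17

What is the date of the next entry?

2006-07-17

Gaps: 31, 31, 28, 31, 30, 31 days — not constant. Every event is on the 17th of the month.
Pattern: the 17th of each month.
Next: July 2006 → 2006-07-17.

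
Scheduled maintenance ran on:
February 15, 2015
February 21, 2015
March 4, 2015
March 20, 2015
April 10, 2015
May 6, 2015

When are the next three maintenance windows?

Gaps: 6, 11, 16, 21, 26 days — each gap is 5 larger than the previous one.
Next gap: 31 days. May 6, 2015 + 31 days = June 6, 2015.
Next gap: 36 days. June 6, 2015 + 36 days = July 12, 2015.
Next gap: 41 days. July 12, 2015 + 41 days = August 22, 2015.

June 6, 2015; July 12, 2015; August 22, 2015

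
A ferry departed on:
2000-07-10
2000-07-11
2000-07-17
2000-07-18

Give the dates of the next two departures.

The gap pattern 1, 6, 1 repeats every 2 events.
These are the Mondays and Tuesdays of each week.
Next Monday: 2000-07-24.
Next Tuesday: 2000-07-25.

2000-07-24, 2000-07-25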